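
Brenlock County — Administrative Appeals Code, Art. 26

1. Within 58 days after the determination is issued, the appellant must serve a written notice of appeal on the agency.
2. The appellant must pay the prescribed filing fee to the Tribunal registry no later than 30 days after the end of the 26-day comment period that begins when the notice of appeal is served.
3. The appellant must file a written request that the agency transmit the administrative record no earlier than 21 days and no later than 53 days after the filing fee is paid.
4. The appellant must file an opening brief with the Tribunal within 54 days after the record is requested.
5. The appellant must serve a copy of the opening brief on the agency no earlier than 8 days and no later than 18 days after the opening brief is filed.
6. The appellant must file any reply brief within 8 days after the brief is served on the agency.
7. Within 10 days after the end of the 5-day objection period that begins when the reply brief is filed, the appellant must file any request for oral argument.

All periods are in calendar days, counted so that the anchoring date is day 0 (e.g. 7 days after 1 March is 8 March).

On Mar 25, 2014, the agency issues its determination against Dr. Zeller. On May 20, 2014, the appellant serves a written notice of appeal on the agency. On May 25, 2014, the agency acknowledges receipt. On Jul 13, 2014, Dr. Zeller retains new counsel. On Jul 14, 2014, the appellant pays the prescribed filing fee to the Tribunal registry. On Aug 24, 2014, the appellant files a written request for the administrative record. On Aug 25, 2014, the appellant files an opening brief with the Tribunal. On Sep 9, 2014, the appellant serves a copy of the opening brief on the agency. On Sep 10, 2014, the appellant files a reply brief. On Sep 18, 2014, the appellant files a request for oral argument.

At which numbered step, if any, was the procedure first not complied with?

Step 1: 58 days after Mar 25, 2014 (when the determination is issued) is May 22, 2014; completed May 20, 2014, before the deadline.
Step 2: 30 days after Jun 15, 2014 (end of the 26-day comment period, which began when the notice of appeal is served on May 20, 2014) is Jul 15, 2014; done Jul 14, 2014 — timely.
Step 3: the window is 21–53 days after Jul 14, 2014 (when the filing fee is paid), so Aug 4, 2014 through Sep 5, 2014; done Aug 24, 2014, which is between those dates.
Step 4: 54 days after Aug 24, 2014 (when the record is requested) is Oct 17, 2014; Aug 25, 2014 is within that limit.
Step 5: the window is 8–18 days after Aug 25, 2014 (when the opening brief is filed), so Sep 2, 2014 through Sep 12, 2014; done Sep 9, 2014 — within the window.
Step 6: 8 days after Sep 9, 2014 (when the brief is served on the agency) is Sep 17, 2014; done Sep 10, 2014 — timely.
Step 7: 10 days after Sep 15, 2014 (end of the 5-day objection period, which began when the reply brief is filed on Sep 10, 2014) is Sep 25, 2014; completed Sep 18, 2014, before the deadline.

None — every step was satisfied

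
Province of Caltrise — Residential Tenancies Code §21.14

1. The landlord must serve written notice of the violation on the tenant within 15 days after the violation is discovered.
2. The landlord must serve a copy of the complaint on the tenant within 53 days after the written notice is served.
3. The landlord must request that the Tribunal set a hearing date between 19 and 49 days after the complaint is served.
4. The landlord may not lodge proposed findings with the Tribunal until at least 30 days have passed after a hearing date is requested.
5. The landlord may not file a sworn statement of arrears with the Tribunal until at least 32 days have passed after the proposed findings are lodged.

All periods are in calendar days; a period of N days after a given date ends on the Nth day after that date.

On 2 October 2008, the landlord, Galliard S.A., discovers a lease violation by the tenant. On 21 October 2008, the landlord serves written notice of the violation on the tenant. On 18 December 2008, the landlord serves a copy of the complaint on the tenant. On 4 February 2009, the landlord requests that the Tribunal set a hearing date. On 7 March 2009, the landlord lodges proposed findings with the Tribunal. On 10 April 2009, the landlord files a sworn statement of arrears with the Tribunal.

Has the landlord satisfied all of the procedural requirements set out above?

Step 1 — counting 15 days from 2 October 2008 (when the violation is discovered) gives a deadline of 17 October 2008; 21 October 2008 misses that deadline by 4 days.
Later steps need not be reached.

No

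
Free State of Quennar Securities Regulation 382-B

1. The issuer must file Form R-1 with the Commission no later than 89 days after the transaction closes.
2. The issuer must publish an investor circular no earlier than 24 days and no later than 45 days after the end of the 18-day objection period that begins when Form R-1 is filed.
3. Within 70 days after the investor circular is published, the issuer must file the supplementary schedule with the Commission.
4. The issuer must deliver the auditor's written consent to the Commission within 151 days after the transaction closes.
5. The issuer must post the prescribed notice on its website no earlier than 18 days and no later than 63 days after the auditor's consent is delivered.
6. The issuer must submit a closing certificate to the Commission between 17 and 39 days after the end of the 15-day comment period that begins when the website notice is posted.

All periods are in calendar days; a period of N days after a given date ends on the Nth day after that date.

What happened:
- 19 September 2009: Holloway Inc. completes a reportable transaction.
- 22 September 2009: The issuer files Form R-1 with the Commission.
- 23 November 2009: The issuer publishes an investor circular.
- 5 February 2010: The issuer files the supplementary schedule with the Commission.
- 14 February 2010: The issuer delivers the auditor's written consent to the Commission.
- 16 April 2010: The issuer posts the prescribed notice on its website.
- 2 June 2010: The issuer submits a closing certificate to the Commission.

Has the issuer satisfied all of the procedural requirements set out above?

(1) due by 19 September 2009 + 89 days = 17 December 2009; 22 September 2009 is within that limit.
(2) the permitted window runs from 10 October 2009 + 24 = 3 November 2009 to 10 October 2009 + 45 = 24 November 2009; done 23 November 2009 — within the window.
(3) due by 23 November 2009 + 70 days = 1 February 2010; done 5 February 2010 — 4 days late.

No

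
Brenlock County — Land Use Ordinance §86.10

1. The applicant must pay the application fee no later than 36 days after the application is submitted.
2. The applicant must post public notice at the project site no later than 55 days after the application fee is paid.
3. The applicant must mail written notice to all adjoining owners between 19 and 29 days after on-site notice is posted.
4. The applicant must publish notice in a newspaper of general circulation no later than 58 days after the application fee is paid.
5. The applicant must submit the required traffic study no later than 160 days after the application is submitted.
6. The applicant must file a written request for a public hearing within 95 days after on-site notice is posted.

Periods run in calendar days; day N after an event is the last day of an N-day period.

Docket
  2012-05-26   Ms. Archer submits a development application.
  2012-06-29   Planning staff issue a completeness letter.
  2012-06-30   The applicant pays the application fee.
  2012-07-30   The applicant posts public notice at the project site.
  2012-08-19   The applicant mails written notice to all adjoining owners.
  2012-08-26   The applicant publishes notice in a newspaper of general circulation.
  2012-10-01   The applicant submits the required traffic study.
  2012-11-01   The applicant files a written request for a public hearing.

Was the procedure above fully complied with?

Yes

Step 1 — counting 36 days from 2012-05-26 (when the application is submitted) gives a deadline of 2012-07-01; done 2012-06-30 — timely.
Step 2 — counting 55 days from 2012-06-30 (when the application fee is paid) gives a deadline of 2012-08-24; done 2012-07-30 — timely.
Step 3 — 19 and 29 days from 2012-07-30 (when on-site notice is posted) are 2012-08-18 and 2012-08-28 respectively; done 2012-08-19 — within the window.
Step 4 — counting 58 days from 2012-06-30 (when the application fee is paid) gives a deadline of 2012-08-27; completed 2012-08-26, before the deadline.
Step 5 — counting 160 days from 2012-05-26 (when the application is submitted) gives a deadline of 2012-11-02; completed 2012-10-01, before the deadline.
Step 6 — counting 95 days from 2012-07-30 (when on-site notice is posted) gives a deadline of 2012-11-02; completed 2012-11-01, before the deadline.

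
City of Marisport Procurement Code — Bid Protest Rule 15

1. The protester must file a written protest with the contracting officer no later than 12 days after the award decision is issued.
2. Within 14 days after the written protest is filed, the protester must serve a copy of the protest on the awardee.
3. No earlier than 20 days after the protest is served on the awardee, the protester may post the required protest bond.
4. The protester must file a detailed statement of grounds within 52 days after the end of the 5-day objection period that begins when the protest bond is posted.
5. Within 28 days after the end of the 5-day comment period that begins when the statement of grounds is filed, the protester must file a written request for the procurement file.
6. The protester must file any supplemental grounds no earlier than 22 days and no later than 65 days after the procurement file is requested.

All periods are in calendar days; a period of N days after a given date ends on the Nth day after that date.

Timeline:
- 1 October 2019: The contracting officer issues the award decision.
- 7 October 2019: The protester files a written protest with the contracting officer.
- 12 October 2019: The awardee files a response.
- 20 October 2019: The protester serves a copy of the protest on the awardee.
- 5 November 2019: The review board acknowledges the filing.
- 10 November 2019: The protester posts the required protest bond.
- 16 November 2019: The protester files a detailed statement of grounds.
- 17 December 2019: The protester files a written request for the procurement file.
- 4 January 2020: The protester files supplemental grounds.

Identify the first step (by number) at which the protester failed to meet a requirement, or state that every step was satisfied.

Step 6

(1) due by 1 October 2019 + 12 days = 13 October 2019; completed 7 October 2019, before the deadline.
(2) due by 7 October 2019 + 14 days = 21 October 2019; 20 October 2019 is within that limit.
(3) permitted from 20 October 2019 + 20 days = 9 November 2019 onward; 10 November 2019 is on or after that date.
(4) due by 15 November 2019 + 52 days = 6 January 2020; 16 November 2019 is within that limit.
(5) due by 21 November 2019 + 28 days = 19 December 2019; done 17 December 2019 — timely.
(6) the permitted window runs from 17 December 2019 + 22 = 8 January 2020 to 17 December 2019 + 65 = 20 February 2020; 4 January 2020 is 4 days too early.
No need to go further; step 6 was not satisfied.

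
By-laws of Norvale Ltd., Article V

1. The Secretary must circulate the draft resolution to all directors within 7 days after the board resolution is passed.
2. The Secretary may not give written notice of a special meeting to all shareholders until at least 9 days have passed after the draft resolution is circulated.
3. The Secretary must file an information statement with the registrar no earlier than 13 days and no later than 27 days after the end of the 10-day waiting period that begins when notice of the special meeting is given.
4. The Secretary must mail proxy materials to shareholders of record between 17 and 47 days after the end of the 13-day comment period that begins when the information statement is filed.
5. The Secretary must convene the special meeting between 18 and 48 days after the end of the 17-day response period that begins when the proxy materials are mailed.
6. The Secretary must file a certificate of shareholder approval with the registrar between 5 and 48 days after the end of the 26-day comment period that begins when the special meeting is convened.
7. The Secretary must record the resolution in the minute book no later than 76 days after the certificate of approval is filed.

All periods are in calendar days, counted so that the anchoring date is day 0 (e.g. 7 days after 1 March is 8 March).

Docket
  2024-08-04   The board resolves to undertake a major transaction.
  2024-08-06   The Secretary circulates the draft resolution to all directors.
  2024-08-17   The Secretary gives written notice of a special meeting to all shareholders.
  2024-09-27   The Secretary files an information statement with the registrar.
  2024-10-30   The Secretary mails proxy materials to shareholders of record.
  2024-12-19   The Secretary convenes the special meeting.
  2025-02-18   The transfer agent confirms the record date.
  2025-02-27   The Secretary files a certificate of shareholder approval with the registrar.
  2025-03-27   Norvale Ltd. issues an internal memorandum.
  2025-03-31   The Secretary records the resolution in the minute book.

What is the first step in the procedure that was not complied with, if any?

Step 1: 7 days after 2024-08-04 (when the board resolution is passed) is 2024-08-11; done 2024-08-06 — timely.
Step 2: the earliest permitted date is 9 days after 2024-08-06 (when the draft resolution is circulated), i.e. 2024-08-15; done 2024-08-17, after the minimum wait.
Step 3: the window is 13–27 days after 2024-08-27 (end of the 10-day waiting period, which began when notice of the special meeting is given on 2024-08-17), so 2024-09-09 through 2024-09-23; done 2024-09-27 — 4 days after the window closed.

Step 3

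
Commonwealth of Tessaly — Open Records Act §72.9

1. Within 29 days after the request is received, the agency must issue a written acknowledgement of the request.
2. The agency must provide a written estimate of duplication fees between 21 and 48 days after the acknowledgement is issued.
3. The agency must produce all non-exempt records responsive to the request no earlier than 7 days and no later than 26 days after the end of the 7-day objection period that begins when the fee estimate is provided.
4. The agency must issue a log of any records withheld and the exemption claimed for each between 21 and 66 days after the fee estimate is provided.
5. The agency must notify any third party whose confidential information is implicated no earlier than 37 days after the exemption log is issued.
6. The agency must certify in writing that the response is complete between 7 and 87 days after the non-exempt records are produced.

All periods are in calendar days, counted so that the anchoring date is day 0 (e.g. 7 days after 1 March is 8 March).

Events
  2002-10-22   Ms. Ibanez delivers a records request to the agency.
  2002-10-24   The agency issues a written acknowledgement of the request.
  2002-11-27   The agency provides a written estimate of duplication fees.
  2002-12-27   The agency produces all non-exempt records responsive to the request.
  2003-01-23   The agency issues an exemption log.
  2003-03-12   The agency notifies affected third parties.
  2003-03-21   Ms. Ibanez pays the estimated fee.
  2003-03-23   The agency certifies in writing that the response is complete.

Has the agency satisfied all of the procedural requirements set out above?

(1) due by 2002-10-22 + 29 days = 2002-11-20; completed 2002-10-24, before the deadline.
(2) the permitted window runs from 2002-10-24 + 21 = 2002-11-14 to 2002-10-24 + 48 = 2002-12-11; done 2002-11-27, which is between those dates.
(3) the permitted window runs from 2002-12-04 + 7 = 2002-12-11 to 2002-12-04 + 26 = 2002-12-30; done 2002-12-27, which is between those dates.
(4) the permitted window runs from 2002-11-27 + 21 = 2002-12-18 to 2002-11-27 + 66 = 2003-02-01; done 2003-01-23, which is between those dates.
(5) permitted from 2003-01-23 + 37 days = 2003-03-01 onward; done 2003-03-12 — permitted.
(6) the permitted window runs from 2002-12-27 + 7 = 2003-01-03 to 2002-12-27 + 87 = 2003-03-24; done 2003-03-23, which is between those dates.

Yes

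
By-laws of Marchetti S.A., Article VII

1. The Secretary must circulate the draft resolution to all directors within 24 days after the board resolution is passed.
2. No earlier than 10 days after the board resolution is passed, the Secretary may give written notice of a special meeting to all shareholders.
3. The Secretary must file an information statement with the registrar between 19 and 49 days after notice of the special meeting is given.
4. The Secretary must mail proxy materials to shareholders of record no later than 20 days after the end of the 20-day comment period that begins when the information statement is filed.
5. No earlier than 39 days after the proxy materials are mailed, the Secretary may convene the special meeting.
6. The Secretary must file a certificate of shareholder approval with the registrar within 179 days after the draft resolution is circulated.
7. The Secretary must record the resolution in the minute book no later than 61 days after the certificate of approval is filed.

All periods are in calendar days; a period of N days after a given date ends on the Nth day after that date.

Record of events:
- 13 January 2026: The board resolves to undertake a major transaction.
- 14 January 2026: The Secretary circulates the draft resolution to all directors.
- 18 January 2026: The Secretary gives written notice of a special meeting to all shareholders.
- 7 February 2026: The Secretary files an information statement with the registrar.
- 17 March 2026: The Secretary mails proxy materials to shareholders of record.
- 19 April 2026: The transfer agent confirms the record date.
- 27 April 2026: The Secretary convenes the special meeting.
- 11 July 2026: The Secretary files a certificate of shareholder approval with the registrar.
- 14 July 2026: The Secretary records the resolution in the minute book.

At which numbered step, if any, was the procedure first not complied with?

Step 2

Step 1 — counting 24 days from 13 January 2026 (when the board resolution is passed) gives a deadline of 6 February 2026; done 14 January 2026 — timely.
Step 2 — must wait 10 days from 13 January 2026 (when the board resolution is passed), so not before 23 January 2026; 18 January 2026 is 5 days before the earliest permitted date.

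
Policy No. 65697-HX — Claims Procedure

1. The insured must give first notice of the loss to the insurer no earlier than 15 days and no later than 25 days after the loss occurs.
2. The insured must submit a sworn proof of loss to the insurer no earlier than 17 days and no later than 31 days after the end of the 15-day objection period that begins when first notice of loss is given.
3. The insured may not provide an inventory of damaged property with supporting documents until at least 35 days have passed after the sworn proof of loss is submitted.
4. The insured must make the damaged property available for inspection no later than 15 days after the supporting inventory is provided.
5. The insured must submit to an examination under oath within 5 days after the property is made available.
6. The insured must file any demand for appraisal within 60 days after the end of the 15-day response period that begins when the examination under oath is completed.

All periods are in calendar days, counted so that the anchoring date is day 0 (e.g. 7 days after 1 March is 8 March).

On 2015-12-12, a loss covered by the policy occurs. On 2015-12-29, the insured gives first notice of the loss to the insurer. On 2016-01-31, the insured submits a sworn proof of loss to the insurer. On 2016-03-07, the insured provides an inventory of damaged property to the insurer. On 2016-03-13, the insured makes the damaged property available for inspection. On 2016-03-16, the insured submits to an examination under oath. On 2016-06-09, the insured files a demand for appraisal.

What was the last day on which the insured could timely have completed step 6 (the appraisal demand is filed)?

2016-05-30

The examination under oath is completed on 2016-03-16; the 15-day response period therefore ends 2016-03-31, and step 6 runs from that date. 60 days after 2016-03-31 is 2016-05-30.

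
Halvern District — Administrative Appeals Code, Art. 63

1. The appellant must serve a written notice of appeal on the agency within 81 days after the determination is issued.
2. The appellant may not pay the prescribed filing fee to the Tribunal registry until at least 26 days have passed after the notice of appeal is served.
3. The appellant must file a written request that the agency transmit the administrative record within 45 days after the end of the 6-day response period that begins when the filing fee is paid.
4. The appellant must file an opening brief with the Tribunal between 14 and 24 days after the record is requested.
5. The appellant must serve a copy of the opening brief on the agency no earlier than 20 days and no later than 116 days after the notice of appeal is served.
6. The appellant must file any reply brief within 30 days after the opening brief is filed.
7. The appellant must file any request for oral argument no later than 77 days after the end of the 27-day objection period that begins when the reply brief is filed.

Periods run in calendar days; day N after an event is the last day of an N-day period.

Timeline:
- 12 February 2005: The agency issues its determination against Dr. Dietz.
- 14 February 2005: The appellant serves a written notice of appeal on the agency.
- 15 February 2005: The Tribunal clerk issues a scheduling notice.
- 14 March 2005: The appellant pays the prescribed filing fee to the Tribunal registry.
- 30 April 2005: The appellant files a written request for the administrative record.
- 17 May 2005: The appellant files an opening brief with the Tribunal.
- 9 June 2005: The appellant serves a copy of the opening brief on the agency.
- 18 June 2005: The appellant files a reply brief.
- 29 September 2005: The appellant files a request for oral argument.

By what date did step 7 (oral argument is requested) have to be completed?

The reply brief is filed on 18 June 2005; the 27-day objection period therefore ends 15 July 2005, and step 7 runs from that date. 77 days after 15 July 2005 is 30 September 2005.

30 September 2005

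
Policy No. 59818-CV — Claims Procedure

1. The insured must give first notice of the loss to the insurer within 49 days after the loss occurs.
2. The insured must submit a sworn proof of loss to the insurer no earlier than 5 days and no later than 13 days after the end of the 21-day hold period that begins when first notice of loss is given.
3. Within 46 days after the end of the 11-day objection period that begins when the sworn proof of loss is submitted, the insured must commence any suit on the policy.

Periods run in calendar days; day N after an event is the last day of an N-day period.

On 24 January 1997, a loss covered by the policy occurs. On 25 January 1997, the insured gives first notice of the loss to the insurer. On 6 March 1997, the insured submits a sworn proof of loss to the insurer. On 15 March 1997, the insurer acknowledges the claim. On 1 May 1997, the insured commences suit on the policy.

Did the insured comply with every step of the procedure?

No

(1) due by 24 January 1997 + 49 days = 14 March 1997; 25 January 1997 is within that limit.
(2) the permitted window runs from 15 February 1997 + 5 = 20 February 1997 to 15 February 1997 + 13 = 28 February 1997; 6 March 1997 is 6 days past the end of the window.
No need to go further; step 2 was not satisfied.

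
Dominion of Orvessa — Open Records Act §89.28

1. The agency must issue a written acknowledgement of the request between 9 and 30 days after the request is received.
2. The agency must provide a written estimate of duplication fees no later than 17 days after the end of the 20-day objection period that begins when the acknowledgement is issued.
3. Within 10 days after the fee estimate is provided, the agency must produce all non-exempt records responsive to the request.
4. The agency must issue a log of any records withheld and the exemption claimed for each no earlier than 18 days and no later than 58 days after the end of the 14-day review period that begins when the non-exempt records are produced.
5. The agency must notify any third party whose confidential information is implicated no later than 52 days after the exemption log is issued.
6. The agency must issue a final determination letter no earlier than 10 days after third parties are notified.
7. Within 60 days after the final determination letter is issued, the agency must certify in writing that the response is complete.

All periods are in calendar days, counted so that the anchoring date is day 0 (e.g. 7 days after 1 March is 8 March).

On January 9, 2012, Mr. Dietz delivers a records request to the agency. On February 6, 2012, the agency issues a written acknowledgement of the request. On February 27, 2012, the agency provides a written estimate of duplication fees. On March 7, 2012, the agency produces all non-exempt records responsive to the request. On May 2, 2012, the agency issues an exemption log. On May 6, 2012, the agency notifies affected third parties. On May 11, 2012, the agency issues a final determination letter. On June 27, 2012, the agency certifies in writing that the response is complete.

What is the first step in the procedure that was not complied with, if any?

Step 6

Step 1: the window is 9–30 days after January 9, 2012 (when the request is received), so January 18, 2012 through February 8, 2012; done February 6, 2012, which is between those dates.
Step 2: 17 days after February 26, 2012 (end of the 20-day objection period, which began when the acknowledgement is issued on February 6, 2012) is March 14, 2012; February 27, 2012 is within that limit.
Step 3: 10 days after February 27, 2012 (when the fee estimate is provided) is March 8, 2012; done March 7, 2012 — timely.
Step 4: the window is 18–58 days after March 21, 2012 (end of the 14-day review period, which began when the non-exempt records are produced on March 7, 2012), so April 8, 2012 through May 18, 2012; done May 2, 2012 — within the window.
Step 5: 52 days after May 2, 2012 (when the exemption log is issued) is June 23, 2012; done May 6, 2012 — timely.
Step 6: the earliest permitted date is 10 days after May 6, 2012 (when third parties are notified), i.e. May 16, 2012; May 11, 2012 is 5 days before the earliest permitted date.
The analysis stops there.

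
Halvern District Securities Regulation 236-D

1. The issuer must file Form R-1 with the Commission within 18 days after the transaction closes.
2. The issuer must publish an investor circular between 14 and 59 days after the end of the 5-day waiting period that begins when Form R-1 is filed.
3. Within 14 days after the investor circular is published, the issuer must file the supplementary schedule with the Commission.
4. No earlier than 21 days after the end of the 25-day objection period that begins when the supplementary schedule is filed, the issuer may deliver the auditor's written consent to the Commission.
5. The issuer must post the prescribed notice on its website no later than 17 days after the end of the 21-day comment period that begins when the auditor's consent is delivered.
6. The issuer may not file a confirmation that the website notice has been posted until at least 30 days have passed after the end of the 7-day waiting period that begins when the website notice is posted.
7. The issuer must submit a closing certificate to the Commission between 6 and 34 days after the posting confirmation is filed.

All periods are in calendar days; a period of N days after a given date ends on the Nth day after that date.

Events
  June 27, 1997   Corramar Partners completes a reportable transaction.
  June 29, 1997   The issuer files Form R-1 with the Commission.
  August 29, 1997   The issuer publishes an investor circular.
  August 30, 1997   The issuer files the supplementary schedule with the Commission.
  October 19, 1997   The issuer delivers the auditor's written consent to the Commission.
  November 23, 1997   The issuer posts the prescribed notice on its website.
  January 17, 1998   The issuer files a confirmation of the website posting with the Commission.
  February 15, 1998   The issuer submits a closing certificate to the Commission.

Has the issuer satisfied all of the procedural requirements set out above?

Step 1: 18 days after June 27, 1997 (when the transaction closes) is July 15, 1997; completed June 29, 1997, before the deadline.
Step 2: the window is 14–59 days after July 4, 1997 (end of the 5-day waiting period, which began when Form R-1 is filed on June 29, 1997), so July 18, 1997 through September 1, 1997; done August 29, 1997 — within the window.
Step 3: 14 days after August 29, 1997 (when the investor circular is published) is September 12, 1997; August 30, 1997 is within that limit.
Step 4: the earliest permitted date is 21 days after September 24, 1997 (end of the 25-day objection period, which began when the supplementary schedule is filed on August 30, 1997), i.e. October 15, 1997; done October 19, 1997, after the minimum wait.
Step 5: 17 days after November 9, 1997 (end of the 21-day comment period, which began when the auditor's consent is delivered on October 19, 1997) is November 26, 1997; completed November 23, 1997, before the deadline.
Step 6: the earliest permitted date is 30 days after November 30, 1997 (end of the 7-day waiting period, which began when the website notice is posted on November 23, 1997), i.e. December 30, 1997; done January 17, 1998, after the minimum wait.
Step 7: the window is 6–34 days after January 17, 1998 (when the posting confirmation is filed), so January 23, 1998 through February 20, 1998; February 15, 1998 falls inside that range.

Yes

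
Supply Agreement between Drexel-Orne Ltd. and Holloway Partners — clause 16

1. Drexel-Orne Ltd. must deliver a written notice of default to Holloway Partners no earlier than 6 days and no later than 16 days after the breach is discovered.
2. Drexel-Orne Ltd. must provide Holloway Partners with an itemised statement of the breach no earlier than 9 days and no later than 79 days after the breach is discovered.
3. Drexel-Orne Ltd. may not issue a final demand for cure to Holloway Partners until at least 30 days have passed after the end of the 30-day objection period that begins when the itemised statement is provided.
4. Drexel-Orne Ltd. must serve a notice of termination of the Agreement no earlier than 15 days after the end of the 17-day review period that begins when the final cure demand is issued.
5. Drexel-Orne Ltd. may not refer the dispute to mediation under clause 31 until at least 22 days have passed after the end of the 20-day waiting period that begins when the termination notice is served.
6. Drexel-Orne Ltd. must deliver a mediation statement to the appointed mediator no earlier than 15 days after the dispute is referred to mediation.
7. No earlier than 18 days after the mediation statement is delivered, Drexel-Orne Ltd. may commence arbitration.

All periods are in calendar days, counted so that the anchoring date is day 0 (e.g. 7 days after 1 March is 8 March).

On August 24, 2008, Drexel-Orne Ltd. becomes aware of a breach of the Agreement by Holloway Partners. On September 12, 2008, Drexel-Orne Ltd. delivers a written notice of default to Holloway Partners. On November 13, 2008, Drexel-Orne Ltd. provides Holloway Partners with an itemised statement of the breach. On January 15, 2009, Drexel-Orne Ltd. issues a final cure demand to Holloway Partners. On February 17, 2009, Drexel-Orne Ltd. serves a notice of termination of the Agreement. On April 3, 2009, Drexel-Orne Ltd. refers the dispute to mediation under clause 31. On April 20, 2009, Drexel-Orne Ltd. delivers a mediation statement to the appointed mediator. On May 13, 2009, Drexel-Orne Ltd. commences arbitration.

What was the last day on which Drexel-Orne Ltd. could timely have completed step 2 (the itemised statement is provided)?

November 11, 2008

Step 2 runs from August 24, 2008, when the breach is discovered. The window is 9–79 days after August 24, 2008; it closes on November 11, 2008.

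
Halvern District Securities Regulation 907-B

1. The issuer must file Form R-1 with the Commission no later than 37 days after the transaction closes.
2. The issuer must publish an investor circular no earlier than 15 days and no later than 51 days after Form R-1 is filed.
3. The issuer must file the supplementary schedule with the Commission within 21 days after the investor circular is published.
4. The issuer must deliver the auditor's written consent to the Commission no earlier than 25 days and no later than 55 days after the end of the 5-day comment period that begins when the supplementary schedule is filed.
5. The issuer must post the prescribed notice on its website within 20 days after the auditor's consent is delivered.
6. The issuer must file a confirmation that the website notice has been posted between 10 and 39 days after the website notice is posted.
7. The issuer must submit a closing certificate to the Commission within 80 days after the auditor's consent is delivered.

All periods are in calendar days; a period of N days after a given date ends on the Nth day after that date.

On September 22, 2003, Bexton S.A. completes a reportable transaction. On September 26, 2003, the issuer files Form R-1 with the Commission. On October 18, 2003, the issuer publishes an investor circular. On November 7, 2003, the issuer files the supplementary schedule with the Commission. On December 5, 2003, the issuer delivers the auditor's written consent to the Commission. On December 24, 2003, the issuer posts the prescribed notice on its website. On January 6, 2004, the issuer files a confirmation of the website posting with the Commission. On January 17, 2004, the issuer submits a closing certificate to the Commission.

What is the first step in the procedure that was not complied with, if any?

(1) due by September 22, 2003 + 37 days = October 29, 2003; completed September 26, 2003, before the deadline.
(2) the permitted window runs from September 26, 2003 + 15 = October 11, 2003 to September 26, 2003 + 51 = November 16, 2003; done October 18, 2003 — within the window.
(3) due by October 18, 2003 + 21 days = November 8, 2003; completed November 7, 2003, before the deadline.
(4) the permitted window runs from November 12, 2003 + 25 = December 7, 2003 to November 12, 2003 + 55 = January 6, 2004; December 5, 2003 is 2 days too early.
The procedure was therefore not followed at step 4.

Step 4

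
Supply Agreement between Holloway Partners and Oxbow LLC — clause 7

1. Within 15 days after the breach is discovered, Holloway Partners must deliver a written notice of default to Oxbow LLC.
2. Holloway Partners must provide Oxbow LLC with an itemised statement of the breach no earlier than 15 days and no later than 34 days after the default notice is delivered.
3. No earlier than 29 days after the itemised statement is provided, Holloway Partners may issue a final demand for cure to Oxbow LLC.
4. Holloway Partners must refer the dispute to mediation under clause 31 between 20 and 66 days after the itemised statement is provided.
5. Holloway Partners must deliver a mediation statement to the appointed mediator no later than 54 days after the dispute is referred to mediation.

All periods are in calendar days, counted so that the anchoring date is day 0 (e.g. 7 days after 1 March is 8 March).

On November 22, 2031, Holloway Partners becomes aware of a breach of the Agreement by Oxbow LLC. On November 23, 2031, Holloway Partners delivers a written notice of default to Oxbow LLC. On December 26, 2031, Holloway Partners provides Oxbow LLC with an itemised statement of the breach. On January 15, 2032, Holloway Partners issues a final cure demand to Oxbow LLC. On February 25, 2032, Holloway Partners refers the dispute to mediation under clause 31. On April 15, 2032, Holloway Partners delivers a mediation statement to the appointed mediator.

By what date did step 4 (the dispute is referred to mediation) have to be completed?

Step 4 runs from December 26, 2031, when the itemised statement is provided. The window is 20–66 days after December 26, 2031; it closes on March 1, 2032.

March 1, 2032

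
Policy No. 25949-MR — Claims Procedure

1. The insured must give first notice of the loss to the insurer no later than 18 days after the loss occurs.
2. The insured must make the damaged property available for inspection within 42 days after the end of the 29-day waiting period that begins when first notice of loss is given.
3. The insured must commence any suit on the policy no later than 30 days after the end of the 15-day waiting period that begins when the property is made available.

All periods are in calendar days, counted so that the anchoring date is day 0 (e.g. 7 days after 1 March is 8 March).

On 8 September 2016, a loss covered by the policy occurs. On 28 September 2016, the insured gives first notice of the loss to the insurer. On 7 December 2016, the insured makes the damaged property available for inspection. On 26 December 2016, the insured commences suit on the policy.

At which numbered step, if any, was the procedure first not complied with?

Step 1

(1) due by 8 September 2016 + 18 days = 26 September 2016; not done until 28 September 2016, 2 days after the deadline.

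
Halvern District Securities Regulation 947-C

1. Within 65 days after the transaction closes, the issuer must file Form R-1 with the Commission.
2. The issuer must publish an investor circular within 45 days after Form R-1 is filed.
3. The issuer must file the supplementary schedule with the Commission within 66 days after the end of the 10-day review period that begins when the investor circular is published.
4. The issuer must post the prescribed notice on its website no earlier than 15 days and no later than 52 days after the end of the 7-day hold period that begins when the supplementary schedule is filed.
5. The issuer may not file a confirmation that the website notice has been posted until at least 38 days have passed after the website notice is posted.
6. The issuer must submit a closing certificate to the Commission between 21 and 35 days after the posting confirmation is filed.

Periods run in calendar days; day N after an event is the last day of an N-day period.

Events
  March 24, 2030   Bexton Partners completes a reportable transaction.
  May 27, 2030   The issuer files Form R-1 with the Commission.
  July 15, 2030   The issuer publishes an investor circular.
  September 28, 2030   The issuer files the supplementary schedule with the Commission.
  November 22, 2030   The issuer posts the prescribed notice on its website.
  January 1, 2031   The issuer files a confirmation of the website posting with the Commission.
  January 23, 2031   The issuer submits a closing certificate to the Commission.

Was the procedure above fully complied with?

(1) due by March 24, 2030 + 65 days = May 28, 2030; May 27, 2030 is within that limit.
(2) due by May 27, 2030 + 45 days = July 11, 2030; not done until July 15, 2030, 4 days after the deadline.

No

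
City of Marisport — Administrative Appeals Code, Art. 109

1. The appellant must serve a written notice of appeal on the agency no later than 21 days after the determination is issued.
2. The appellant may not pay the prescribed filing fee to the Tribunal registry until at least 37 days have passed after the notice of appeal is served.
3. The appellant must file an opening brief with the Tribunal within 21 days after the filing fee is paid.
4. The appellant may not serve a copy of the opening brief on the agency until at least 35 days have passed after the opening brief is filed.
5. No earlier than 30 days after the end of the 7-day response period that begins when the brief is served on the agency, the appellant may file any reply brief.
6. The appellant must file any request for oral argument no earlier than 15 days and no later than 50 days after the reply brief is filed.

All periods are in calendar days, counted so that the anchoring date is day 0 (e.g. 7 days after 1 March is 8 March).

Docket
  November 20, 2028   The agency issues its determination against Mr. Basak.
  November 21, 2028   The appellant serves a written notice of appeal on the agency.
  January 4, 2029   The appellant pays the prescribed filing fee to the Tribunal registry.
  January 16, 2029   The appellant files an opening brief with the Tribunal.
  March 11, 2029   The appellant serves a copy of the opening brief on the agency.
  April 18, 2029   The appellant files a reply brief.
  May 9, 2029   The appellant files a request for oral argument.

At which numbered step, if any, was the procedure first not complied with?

None — every step was satisfied

(1) due by November 20, 2028 + 21 days = December 11, 2028; November 21, 2028 is within that limit.
(2) permitted from November 21, 2028 + 37 days = December 28, 2028 onward; done January 4, 2029 — permitted.
(3) due by January 4, 2029 + 21 days = January 25, 2029; January 16, 2029 is within that limit.
(4) permitted from January 16, 2029 + 35 days = February 20, 2029 onward; done March 11, 2029 — permitted.
(5) permitted from March 18, 2029 + 30 days = April 17, 2029 onward; April 18, 2029 is on or after that date.
(6) the permitted window runs from April 18, 2029 + 15 = May 3, 2029 to April 18, 2029 + 50 = June 7, 2029; done May 9, 2029 — within the window.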